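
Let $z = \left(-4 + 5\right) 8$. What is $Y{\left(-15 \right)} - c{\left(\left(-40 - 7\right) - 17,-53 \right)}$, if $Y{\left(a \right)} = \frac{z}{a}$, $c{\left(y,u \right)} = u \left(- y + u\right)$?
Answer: $\frac{8737}{15} \approx 582.47$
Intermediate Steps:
$z = 8$ ($z = 1 \cdot 8 = 8$)
$c{\left(y,u \right)} = u \left(u - y\right)$
$Y{\left(a \right)} = \frac{8}{a}$
$Y{\left(-15 \right)} - c{\left(\left(-40 - 7\right) - 17,-53 \right)} = \frac{8}{-15} - - 53 \left(-53 - \left(\left(-40 - 7\right) - 17\right)\right) = 8 \left(- \frac{1}{15}\right) - - 53 \left(-53 - \left(-47 - 17\right)\right) = - \frac{8}{15} - - 53 \left(-53 - -64\right) = - \frac{8}{15} - - 53 \left(-53 + 64\right) = - \frac{8}{15} - \left(-53\right) 11 = - \frac{8}{15} - -583 = - \frac{8}{15} + 583 = \frac{8737}{15}$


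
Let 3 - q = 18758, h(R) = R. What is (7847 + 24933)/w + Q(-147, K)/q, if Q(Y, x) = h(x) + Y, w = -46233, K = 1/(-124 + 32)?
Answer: -1017005045/1450421676 ≈ -0.70118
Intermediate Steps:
K = -1/92 (K = 1/(-92) = -1/92 ≈ -0.010870)
q = -18755 (q = 3 - 1*18758 = 3 - 18758 = -18755)
Q(Y, x) = Y + x (Q(Y, x) = x + Y = Y + x)
(7847 + 24933)/w + Q(-147, K)/q = (7847 + 24933)/(-46233) + (-147 - 1/92)/(-18755) = 32780*(-1/46233) - 13525/92*(-1/18755) = -2980/4203 + 2705/345092 = -1017005045/1450421676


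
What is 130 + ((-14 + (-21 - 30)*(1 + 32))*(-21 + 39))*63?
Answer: -1924268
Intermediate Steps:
130 + ((-14 + (-21 - 30)*(1 + 32))*(-21 + 39))*63 = 130 + ((-14 - 51*33)*18)*63 = 130 + ((-14 - 1683)*18)*63 = 130 - 1697*18*63 = 130 - 30546*63 = 130 - 1924398 = -1924268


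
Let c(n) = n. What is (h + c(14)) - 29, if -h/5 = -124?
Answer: 605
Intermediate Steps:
h = 620 (h = -5*(-124) = 620)
(h + c(14)) - 29 = (620 + 14) - 29 = 634 - 29 = 605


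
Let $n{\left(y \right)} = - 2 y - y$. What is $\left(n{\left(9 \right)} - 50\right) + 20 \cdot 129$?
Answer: $2503$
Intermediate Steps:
$n{\left(y \right)} = - 3 y$
$\left(n{\left(9 \right)} - 50\right) + 20 \cdot 129 = \left(\left(-3\right) 9 - 50\right) + 20 \cdot 129 = \left(-27 - 50\right) + 2580 = -77 + 2580 = 2503$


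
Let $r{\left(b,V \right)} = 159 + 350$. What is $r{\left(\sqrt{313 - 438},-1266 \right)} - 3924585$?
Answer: $-3924076$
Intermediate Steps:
$r{\left(b,V \right)} = 509$
$r{\left(\sqrt{313 - 438},-1266 \right)} - 3924585 = 509 - 3924585 = -3924076$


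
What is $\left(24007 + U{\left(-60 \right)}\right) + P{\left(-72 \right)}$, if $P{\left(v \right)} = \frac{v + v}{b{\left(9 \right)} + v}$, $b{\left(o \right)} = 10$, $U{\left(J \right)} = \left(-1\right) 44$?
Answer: $\frac{742925}{31} \approx 23965.0$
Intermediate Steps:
$U{\left(J \right)} = -44$
$P{\left(v \right)} = \frac{2 v}{10 + v}$ ($P{\left(v \right)} = \frac{v + v}{10 + v} = \frac{2 v}{10 + v}$)
$\left(24007 + U{\left(-60 \right)}\right) + P{\left(-72 \right)} = \left(24007 - 44\right) + 2 \left(-72\right) \frac{1}{10 - 72} = 23963 + 2 \left(-72\right) \frac{1}{-62} = 23963 + 2 \left(-72\right) \left(- \frac{1}{62}\right) = 23963 + \frac{72}{31} = \frac{742925}{31}$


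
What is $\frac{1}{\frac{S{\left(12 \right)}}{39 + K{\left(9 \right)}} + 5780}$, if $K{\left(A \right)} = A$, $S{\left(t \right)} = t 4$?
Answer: $\frac{1}{5781} \approx 0.00017298$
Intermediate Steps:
$S{\left(t \right)} = 4 t$
$\frac{1}{\frac{S{\left(12 \right)}}{39 + K{\left(9 \right)}} + 5780} = \frac{1}{\frac{4 \cdot 12}{39 + 9} + 5780} = \frac{1}{\frac{1}{48} \cdot 48 + 5780} = \frac{1}{1 + 5780} = \frac{1}{5781}$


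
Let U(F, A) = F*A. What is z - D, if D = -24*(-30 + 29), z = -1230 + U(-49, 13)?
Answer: -1891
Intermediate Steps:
U(F, A) = A*F
z = -1867 (z = -1230 + 13*(-49) = -1230 - 637 = -1867)
D = 24 (D = -24*(-1) = 24)
z - D = -1867 - 1*24 = -1867 - 24 = -1891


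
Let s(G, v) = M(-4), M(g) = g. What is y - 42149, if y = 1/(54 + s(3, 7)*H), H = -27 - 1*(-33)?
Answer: -1264469/30 ≈ -42149.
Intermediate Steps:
s(G, v) = -4
H = 6 (H = -27 + 33 = 6)
y = 1/30 (y = 1/(54 - 4*6) = 1/(54 - 24) = 1/30 ≈ 0.033333)
y - 42149 = 1/30 - 42149 = -1264469/30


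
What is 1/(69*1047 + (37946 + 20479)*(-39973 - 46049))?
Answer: -1/5025763107 ≈ -1.9897e-10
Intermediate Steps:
1/(69*1047 + (37946 + 20479)*(-39973 - 46049)) = 1/(72243 + 58425*(-86022)) = 1/(72243 - 5025835350) = 1/(-5025763107) = -1/5025763107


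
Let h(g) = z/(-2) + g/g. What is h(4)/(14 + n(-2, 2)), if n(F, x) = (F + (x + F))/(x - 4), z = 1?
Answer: 1/30 ≈ 0.033333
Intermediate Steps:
n(F, x) = (x + 2*F)/(-4 + x) (n(F, x) = (F + (F + x))/(-4 + x) = (x + 2*F)/(-4 + x))
h(g) = ½ (h(g) = 1/(-2) + g/g = 1*(-½) + 1 = -½ + 1 = ½)
h(4)/(14 + n(-2, 2)) = (½)/(14 + (2 + 2*(-2))/(-4 + 2)) = (½)/(14 + (2 - 4)/(-2)) = (½)/(14 - ½*(-2)) = (½)/(14 + 1) = (½)/15 = (1/15)*(½) = 1/30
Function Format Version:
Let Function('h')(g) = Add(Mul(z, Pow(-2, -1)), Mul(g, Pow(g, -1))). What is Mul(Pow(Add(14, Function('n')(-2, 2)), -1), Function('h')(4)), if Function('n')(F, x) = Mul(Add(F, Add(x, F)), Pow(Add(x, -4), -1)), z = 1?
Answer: Rational(1, 30) ≈ 0.033333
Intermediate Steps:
Function('n')(F, x) = Mul(Pow(Add(-4, x), -1), Add(x, Mul(2, F))) (Function('n')(F, x) = Mul(Add(F, Add(F, x)), Pow(Add(-4, x), -1)) = Mul(Add(x, Mul(2, F)), Pow(Add(-4, x), -1)) = Mul(Pow(Add(-4, x), -1), Add(x, Mul(2, F))))
Function('h')(g) = Rational(1, 2) (Function('h')(g) = Add(Mul(1, Pow(-2, -1)), Mul(g, Pow(g, -1))) = Add(Mul(1, Rational(-1, 2)), 1) = Add(Rational(-1, 2), 1) = Rational(1, 2))
Mul(Pow(Add(14, Function('n')(-2, 2)), -1), Function('h')(4)) = Mul(Pow(Add(14, Mul(Pow(Add(-4, 2), -1), Add(2, Mul(2, -2)))), -1), Rational(1, 2)) = Mul(Pow(Add(14, Mul(Pow(-2, -1), Add(2, -4))), -1), Rational(1, 2)) = Mul(Pow(Add(14, Mul(Rational(-1, 2), -2)), -1), Rational(1, 2)) = Mul(Pow(Add(14, 1), -1), Rational(1, 2)) = Mul(Pow(15, -1), Rational(1, 2)) = Mul(Rational(1, 15), Rational(1, 2)) = Rational(1, 30)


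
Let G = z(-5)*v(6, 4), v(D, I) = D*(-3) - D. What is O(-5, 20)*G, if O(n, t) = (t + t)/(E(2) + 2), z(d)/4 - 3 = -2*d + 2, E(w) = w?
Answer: -14400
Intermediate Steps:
z(d) = 20 - 8*d (z(d) = 12 + 4*(-2*d + 2) = 12 + 4*(2 - 2*d) = 12 + (8 - 8*d) = 20 - 8*d)
v(D, I) = -4*D (v(D, I) = -3*D - D = -4*D)
O(n, t) = t/2 (O(n, t) = (t + t)/(2 + 2) = (2*t)/4 = (2*t)*(¼) = t/2)
G = -1440 (G = (20 - 8*(-5))*(-4*6) = (20 + 40)*(-24) = 60*(-24) = -1440)
O(-5, 20)*G = ((½)*20)*(-1440) = 10*(-1440) = -14400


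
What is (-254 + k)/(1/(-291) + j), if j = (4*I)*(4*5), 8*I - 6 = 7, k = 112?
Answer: -41322/37829 ≈ -1.0923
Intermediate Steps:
I = 13/8 (I = ¾ + (⅛)*7 = ¾ + 7/8 = 13/8 ≈ 1.6250)
j = 130 (j = (4*(13/8))*(4*5) = (13/2)*20 = 130)
(-254 + k)/(1/(-291) + j) = (-254 + 112)/(1/(-291) + 130) = -142/(-1/291 + 130) = -142/37829/291 = -142*291/37829 = -41322/37829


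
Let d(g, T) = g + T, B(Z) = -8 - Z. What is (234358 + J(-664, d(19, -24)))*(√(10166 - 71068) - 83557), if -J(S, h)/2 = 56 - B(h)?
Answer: -19572391680 + 234240*I*√60902 ≈ -1.9572e+10 + 5.7807e+7*I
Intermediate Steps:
d(g, T) = T + g
J(S, h) = -128 - 2*h (J(S, h) = -2*(56 - (-8 - h)) = -2*(56 + (8 + h)) = -2*(64 + h) = -128 - 2*h)
(234358 + J(-664, d(19, -24)))*(√(10166 - 71068) - 83557) = (234358 + (-128 - 2*(-24 + 19)))*(√(10166 - 71068) - 83557) = (234358 + (-128 - 2*(-5)))*(√(-60902) - 83557) = (234358 + (-128 + 10))*(I*√60902 - 83557) = (234358 - 118)*(-83557 + I*√60902) = 234240*(-83557 + I*√60902) = -19572391680 + 234240*I*√60902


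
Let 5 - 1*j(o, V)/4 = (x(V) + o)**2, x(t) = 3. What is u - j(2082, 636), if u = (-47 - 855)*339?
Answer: 17083102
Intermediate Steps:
u = -305778 (u = -902*339 = -305778)
j(o, V) = 20 - 4*(3 + o)**2
u - j(2082, 636) = -305778 - (20 - 4*(3 + 2082)**2) = -305778 - (20 - 4*2085**2) = -305778 - (20 - 4*4347225) = -305778 - (20 - 17388900) = -305778 - 1*(-17388880) = -305778 + 17388880 = 17083102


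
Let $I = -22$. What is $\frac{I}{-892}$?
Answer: $\frac{11}{446} \approx 0.024664$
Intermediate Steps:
$\frac{I}{-892} = - \frac{22}{-892} = \left(-22\right) \left(- \frac{1}{892}\right) = \frac{11}{446}$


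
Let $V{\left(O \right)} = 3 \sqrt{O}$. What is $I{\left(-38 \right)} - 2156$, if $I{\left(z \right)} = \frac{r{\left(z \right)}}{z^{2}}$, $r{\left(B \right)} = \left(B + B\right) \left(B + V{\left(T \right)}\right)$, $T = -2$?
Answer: $-2154 - \frac{3 i \sqrt{2}}{19} \approx -2154.0 - 0.2233 i$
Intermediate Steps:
$r{\left(B \right)} = 2 B \left(B + 3 i \sqrt{2}\right)$ ($r{\left(B \right)} = \left(B + B\right) \left(B + 3 \sqrt{-2}\right) = 2 B \left(B + 3 i \sqrt{2}\right)$)
$I{\left(z \right)} = \frac{2 \left(z + 3 i \sqrt{2}\right)}{z}$ ($I{\left(z \right)} = \frac{2 z \left(z + 3 i \sqrt{2}\right)}{z^{2}} = \frac{2 \left(z + 3 i \sqrt{2}\right)}{z}$)
$I{\left(-38 \right)} - 2156 = \left(2 + \frac{6 i \sqrt{2}}{-38}\right) - 2156 = \left(2 + 6 i \sqrt{2} \left(- \frac{1}{38}\right)\right) - 2156 = \left(2 - \frac{3 i \sqrt{2}}{19}\right) - 2156 = -2154 - \frac{3 i \sqrt{2}}{19}$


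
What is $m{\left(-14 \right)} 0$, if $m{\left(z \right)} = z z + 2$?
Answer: $0$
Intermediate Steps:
$m{\left(z \right)} = 2 + z^{2}$ ($m{\left(z \right)} = z^{2} + 2 = 2 + z^{2}$)
$m{\left(-14 \right)} 0 = \left(2 + \left(-14\right)^{2}\right) 0 = \left(2 + 196\right) 0 = 198 \cdot 0 = 0$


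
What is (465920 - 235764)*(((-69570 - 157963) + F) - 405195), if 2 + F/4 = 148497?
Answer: -8918084688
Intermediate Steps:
F = 593980 (F = -8 + 4*148497 = -8 + 593988 = 593980)
(465920 - 235764)*(((-69570 - 157963) + F) - 405195) = (465920 - 235764)*(((-69570 - 157963) + 593980) - 405195) = 230156*((-227533 + 593980) - 405195) = 230156*(366447 - 405195) = 230156*(-38748) = -8918084688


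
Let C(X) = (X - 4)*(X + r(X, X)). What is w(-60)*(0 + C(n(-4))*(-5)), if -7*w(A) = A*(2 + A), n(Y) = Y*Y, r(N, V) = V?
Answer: 6681600/7 ≈ 9.5451e+5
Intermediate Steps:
n(Y) = Y²
w(A) = -A*(2 + A)/7
C(X) = 2*X*(-4 + X) (C(X) = (X - 4)*(X + X) = (-4 + X)*(2*X) = 2*X*(-4 + X))
w(-60)*(0 + C(n(-4))*(-5)) = (-⅐*(-60)*(2 - 60))*(0 + (2*(-4)²*(-4 + (-4)²))*(-5)) = (-⅐*(-60)*(-58))*(0 + (2*16*(-4 + 16))*(-5)) = -3480*(0 + (2*16*12)*(-5))/7 = -3480*(0 + 384*(-5))/7 = -3480*(0 - 1920)/7 = -3480/7*(-1920) = 6681600/7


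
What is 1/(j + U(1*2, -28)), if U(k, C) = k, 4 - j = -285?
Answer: 1/291 ≈ 0.0034364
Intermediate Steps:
j = 289 (j = 4 - 1*(-285) = 4 + 285 = 289)
1/(j + U(1*2, -28)) = 1/(289 + 1*2) = 1/(289 + 2) = 1/291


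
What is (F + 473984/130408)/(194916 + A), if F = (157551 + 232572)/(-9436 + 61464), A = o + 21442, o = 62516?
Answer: 9441949967/236515389750072 ≈ 3.9921e-5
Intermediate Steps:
A = 83958 (A = 62516 + 21442 = 83958)
F = 390123/52028 ≈ 7.4983
(F + 473984/130408)/(194916 + A) = (390123/52028 + 473984/130408)/(194916 + 83958) = (390123/52028 + 473984*(1/130408))/278874 = (390123/52028 + 59248/16301)*(1/278874) = (9441949967/848108428)*(1/278874) = 9441949967/236515389750072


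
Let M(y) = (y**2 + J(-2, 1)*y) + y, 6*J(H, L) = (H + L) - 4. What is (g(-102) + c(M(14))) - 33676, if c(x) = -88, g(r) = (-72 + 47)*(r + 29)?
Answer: -31939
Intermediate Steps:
J(H, L) = -2/3 + H/6 + L/6 (J(H, L) = ((H + L) - 4)/6 = (-4 + H + L)/6 = -2/3 + H/6 + L/6)
g(r) = -725 - 25*r (g(r) = -25*(29 + r) = -725 - 25*r)
M(y) = y**2 + y/6 (M(y) = (y**2 + (-2/3 + (1/6)*(-2) + (1/6)*1)*y) + y = (y**2 + (-2/3 - 1/3 + 1/6)*y) + y = (y**2 - 5*y/6) + y = y**2 + y/6)
(g(-102) + c(M(14))) - 33676 = ((-725 - 25*(-102)) - 88) - 33676 = ((-725 + 2550) - 88) - 33676 = (1825 - 88) - 33676 = 1737 - 33676 = -31939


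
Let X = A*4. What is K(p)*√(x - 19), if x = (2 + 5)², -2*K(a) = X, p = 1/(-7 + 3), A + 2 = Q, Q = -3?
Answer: 10*√30 ≈ 54.772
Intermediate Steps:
A = -5 (A = -2 - 3 = -5)
X = -20 (X = -5*4 = -20)
p = -¼ (p = 1/(-4) = -¼ ≈ -0.25000)
K(a) = 10 (K(a) = -½*(-20) = 10)
x = 49 (x = 7² = 49)
K(p)*√(x - 19) = 10*√(49 - 19) = 10*√30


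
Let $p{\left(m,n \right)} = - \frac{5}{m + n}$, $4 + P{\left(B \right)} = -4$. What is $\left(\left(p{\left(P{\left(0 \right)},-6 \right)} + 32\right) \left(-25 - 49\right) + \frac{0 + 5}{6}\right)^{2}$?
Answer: $\frac{10106481961}{1764} \approx 5.7293 \cdot 10^{6}$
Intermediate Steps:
$P{\left(B \right)} = -8$ ($P{\left(B \right)} = -4 - 4 = -8$)
$\left(\left(p{\left(P{\left(0 \right)},-6 \right)} + 32\right) \left(-25 - 49\right) + \frac{0 + 5}{6}\right)^{2} = \left(\left(- \frac{5}{-8 - 6} + 32\right) \left(-25 - 49\right) + \frac{0 + 5}{6}\right)^{2} = \left(\left(- \frac{5}{-14} + 32\right) \left(-74\right) + \frac{1}{6} \cdot 5\right)^{2} = \left(\left(\left(-5\right) \left(- \frac{1}{14}\right) + 32\right) \left(-74\right) + \frac{5}{6}\right)^{2} = \left(\left(\frac{5}{14} + 32\right) \left(-74\right) + \frac{5}{6}\right)^{2} = \left(\frac{453}{14} \left(-74\right) + \frac{5}{6}\right)^{2} = \left(- \frac{16761}{7} + \frac{5}{6}\right)^{2} = \left(- \frac{100531}{42}\right)^{2} = \frac{10106481961}{1764}$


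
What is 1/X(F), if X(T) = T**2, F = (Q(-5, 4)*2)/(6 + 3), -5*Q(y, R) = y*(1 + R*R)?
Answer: 81/1156 ≈ 0.070069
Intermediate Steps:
Q(y, R) = -y*(1 + R**2)/5 (Q(y, R) = -y*(1 + R*R)/5 = -y*(1 + R**2)/5)
F = 34/9 (F = (-1/5*(-5)*(1 + 4**2)*2)/(6 + 3) = (-1/5*(-5)*(1 + 16)*2)/9 = (-1/5*(-5)*17*2)*(1/9) = (17*2)*(1/9) = 34*(1/9) = 34/9 ≈ 3.7778)
1/X(F) = 1/((34/9)**2) = 1/(1156/81) = 81/1156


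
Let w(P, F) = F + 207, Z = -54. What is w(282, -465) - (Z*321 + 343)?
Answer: 16733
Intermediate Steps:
w(P, F) = 207 + F
w(282, -465) - (Z*321 + 343) = (207 - 465) - (-54*321 + 343) = -258 - (-17334 + 343) = -258 - 1*(-16991) = -258 + 16991 = 16733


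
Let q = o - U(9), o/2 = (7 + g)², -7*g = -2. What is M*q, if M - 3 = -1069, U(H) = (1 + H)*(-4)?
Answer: -7634692/49 ≈ -1.5581e+5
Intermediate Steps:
U(H) = -4 - 4*H
g = 2/7 (g = -⅐*(-2) = 2/7 ≈ 0.28571)
M = -1066 (M = 3 - 1069 = -1066)
o = 5202/49 (o = 2*(7 + 2/7)² = 2*(51/7)² = 2*(2601/49) = 5202/49 ≈ 106.16)
q = 7162/49 (q = 5202/49 - (-4 - 4*9) = 5202/49 - (-4 - 36) = 5202/49 - 1*(-40) = 5202/49 + 40 = 7162/49 ≈ 146.16)
M*q = -1066*7162/49 = -7634692/49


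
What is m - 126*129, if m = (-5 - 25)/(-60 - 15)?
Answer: -81268/5 ≈ -16254.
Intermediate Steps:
m = 2/5 (m = -30/(-75) = -30*(-1/75) = 2/5 ≈ 0.40000)
m - 126*129 = 2/5 - 126*129 = 2/5 - 16254 = -81268/5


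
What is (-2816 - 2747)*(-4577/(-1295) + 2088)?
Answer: -15067591331/1295 ≈ -1.1635e+7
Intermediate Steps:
(-2816 - 2747)*(-4577/(-1295) + 2088) = -5563*(-4577*(-1/1295) + 2088) = -5563*(4577/1295 + 2088) = -5563*2708537/1295 = -15067591331/1295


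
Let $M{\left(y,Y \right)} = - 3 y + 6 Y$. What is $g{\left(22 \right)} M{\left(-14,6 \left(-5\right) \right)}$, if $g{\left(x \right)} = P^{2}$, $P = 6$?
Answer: $-4968$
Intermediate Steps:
$g{\left(x \right)} = 36$ ($g{\left(x \right)} = 6^{2} = 36$)
$g{\left(22 \right)} M{\left(-14,6 \left(-5\right) \right)} = 36 \left(\left(-3\right) \left(-14\right) + 6 \cdot 6 \left(-5\right)\right) = 36 \left(42 + 6 \left(-30\right)\right) = 36 \left(42 - 180\right) = 36 \left(-138\right) = -4968$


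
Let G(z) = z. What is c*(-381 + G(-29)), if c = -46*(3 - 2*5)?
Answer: -132020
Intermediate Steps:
c = 322 (c = -46*(3 - 10) = -46*(-7) = 322)
c*(-381 + G(-29)) = 322*(-381 - 29) = 322*(-410) = -132020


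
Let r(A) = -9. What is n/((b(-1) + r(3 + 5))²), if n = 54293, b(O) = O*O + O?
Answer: 54293/81 ≈ 670.28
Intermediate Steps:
b(O) = O + O² (b(O) = O² + O = O + O²)
n/((b(-1) + r(3 + 5))²) = 54293/((-(1 - 1) - 9)²) = 54293/((-1*0 - 9)²) = 54293/((0 - 9)²) = 54293/((-9)²) = 54293/81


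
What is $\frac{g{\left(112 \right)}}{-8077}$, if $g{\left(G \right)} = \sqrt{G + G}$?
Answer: $- \frac{4 \sqrt{14}}{8077} \approx -0.001853$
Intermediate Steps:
$g{\left(G \right)} = \sqrt{2} \sqrt{G}$ ($g{\left(G \right)} = \sqrt{2 G} = \sqrt{2} \sqrt{G}$)
$\frac{g{\left(112 \right)}}{-8077} = \frac{\sqrt{2} \sqrt{112}}{-8077} = \sqrt{2} \cdot 4 \sqrt{7} \left(- \frac{1}{8077}\right) = 4 \sqrt{14} \left(- \frac{1}{8077}\right) = - \frac{4 \sqrt{14}}{8077}$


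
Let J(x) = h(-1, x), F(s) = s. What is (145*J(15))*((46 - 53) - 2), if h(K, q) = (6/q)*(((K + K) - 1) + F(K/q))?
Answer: 8004/5 ≈ 1600.8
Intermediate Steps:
h(K, q) = 6*(-1 + 2*K + K/q)/q (h(K, q) = (6/q)*(((K + K) - 1) + K/q) = (6/q)*((2*K - 1) + K/q) = (6/q)*((-1 + 2*K) + K/q) = (6/q)*(-1 + 2*K + K/q) = 6*(-1 + 2*K + K/q)/q)
J(x) = 6*(-1 - 3*x)/x**2 (J(x) = 6*(-1 + x*(-1 + 2*(-1)))/x**2 = 6*(-1 + x*(-1 - 2))/x**2 = 6*(-1 + x*(-3))/x**2 = 6*(-1 - 3*x)/x**2)
(145*J(15))*((46 - 53) - 2) = (145*(6*(-1 - 3*15)/15**2))*((46 - 53) - 2) = (145*(6*(1/225)*(-1 - 45)))*(-7 - 2) = (145*(6*(1/225)*(-46)))*(-9) = (145*(-92/75))*(-9) = -2668/15*(-9) = 8004/5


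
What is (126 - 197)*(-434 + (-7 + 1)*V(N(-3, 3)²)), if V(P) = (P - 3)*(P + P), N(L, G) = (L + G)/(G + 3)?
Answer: 30814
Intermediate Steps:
N(L, G) = (G + L)/(3 + G)
V(P) = 2*P*(-3 + P) (V(P) = (-3 + P)*(2*P) = 2*P*(-3 + P))
(126 - 197)*(-434 + (-7 + 1)*V(N(-3, 3)²)) = (126 - 197)*(-434 + (-7 + 1)*(2*((3 - 3)/(3 + 3))²*(-3 + ((3 - 3)/(3 + 3))²))) = -71*(-434 - 12*(0/6)²*(-3 + (0/6)²)) = -71*(-434 - 12*((⅙)*0)²*(-3 + ((⅙)*0)²)) = -71*(-434 - 12*0²*(-3 + 0²)) = -71*(-434 - 12*0*(-3 + 0)) = -71*(-434 - 12*0*(-3)) = -71*(-434 - 6*0) = -71*(-434 + 0) = -71*(-434) = 30814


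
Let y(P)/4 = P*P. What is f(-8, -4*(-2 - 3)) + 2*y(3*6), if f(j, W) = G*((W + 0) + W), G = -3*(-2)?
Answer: 2832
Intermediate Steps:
G = 6
f(j, W) = 12*W (f(j, W) = 6*((W + 0) + W) = 6*(W + W) = 6*(2*W) = 12*W)
y(P) = 4*P² (y(P) = 4*(P*P) = 4*P²)
f(-8, -4*(-2 - 3)) + 2*y(3*6) = 12*(-4*(-2 - 3)) + 2*(4*(3*6)²) = 12*(-4*(-5)) + 2*(4*18²) = 12*20 + 2*(4*324) = 240 + 2*1296 = 240 + 2592 = 2832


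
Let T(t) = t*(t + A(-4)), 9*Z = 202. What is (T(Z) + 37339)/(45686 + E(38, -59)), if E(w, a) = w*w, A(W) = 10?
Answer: 3083443/3817530 ≈ 0.80771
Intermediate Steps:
Z = 202/9 (Z = (⅑)*202 = 202/9 ≈ 22.444)
E(w, a) = w²
T(t) = t*(10 + t) (T(t) = t*(t + 10) = t*(10 + t))
(T(Z) + 37339)/(45686 + E(38, -59)) = (202*(10 + 202/9)/9 + 37339)/(45686 + 38²) = ((202/9)*(292/9) + 37339)/(45686 + 1444) = (58984/81 + 37339)/47130 = (3083443/81)*(1/47130) = 3083443/3817530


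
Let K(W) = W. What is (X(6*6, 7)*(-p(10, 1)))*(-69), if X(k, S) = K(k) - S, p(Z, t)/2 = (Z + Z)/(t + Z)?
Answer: 80040/11 ≈ 7276.4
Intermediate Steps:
p(Z, t) = 4*Z/(Z + t) (p(Z, t) = 2*((Z + Z)/(t + Z)) = 2*((2*Z)/(Z + t)) = 2*(2*Z/(Z + t)) = 4*Z/(Z + t))
X(k, S) = k - S
(X(6*6, 7)*(-p(10, 1)))*(-69) = ((6*6 - 1*7)*(-4*10/(10 + 1)))*(-69) = ((36 - 7)*(-4*10/11))*(-69) = (29*(-4*10/11))*(-69) = (29*(-1*40/11))*(-69) = (29*(-40/11))*(-69) = -1160/11*(-69) = 80040/11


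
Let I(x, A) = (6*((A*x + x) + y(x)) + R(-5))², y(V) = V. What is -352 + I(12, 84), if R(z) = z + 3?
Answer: 38315748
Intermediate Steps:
R(z) = 3 + z
I(x, A) = (-2 + 12*x + 6*A*x)² (I(x, A) = (6*((A*x + x) + x) + (3 - 5))² = (6*((x + A*x) + x) - 2)² = (6*(2*x + A*x) - 2)² = ((12*x + 6*A*x) - 2)² = (-2 + 12*x + 6*A*x)²)
-352 + I(12, 84) = -352 + 4*(-1 + 6*12 + 3*84*12)² = -352 + 4*(-1 + 72 + 3024)² = -352 + 4*3095² = -352 + 4*9579025 = -352 + 38316100 = 38315748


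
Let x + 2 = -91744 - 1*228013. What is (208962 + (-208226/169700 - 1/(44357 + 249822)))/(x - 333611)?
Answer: -1738629424685741/5436275388188500 ≈ -0.31982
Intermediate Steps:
x = -319759 (x = -2 + (-91744 - 1*228013) = -2 + (-91744 - 228013) = -2 - 319757 = -319759)
(208962 + (-208226/169700 - 1/(44357 + 249822)))/(x - 333611) = (208962 + (-208226/169700 - 1/(44357 + 249822)))/(-319759 - 333611) = (208962 + (-208226*1/169700 - 1/294179))/(-653370) = (208962 + (-104113/84850 - 1*1/294179))*(-1/653370) = (208962 + (-104113/84850 - 1/294179))*(-1/653370) = (208962 - 30627943077/24961088150)*(-1/653370) = (5215888274057223/24961088150)*(-1/653370) = -1738629424685741/5436275388188500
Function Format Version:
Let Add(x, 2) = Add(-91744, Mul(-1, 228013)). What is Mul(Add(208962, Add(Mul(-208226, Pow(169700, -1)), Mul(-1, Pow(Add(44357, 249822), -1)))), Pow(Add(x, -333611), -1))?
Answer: Rational(-1738629424685741, 5436275388188500) ≈ -0.31982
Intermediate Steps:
x = -319759 (x = Add(-2, Add(-91744, Mul(-1, 228013))) = Add(-2, Add(-91744, -228013)) = Add(-2, -319757) = -319759)
Mul(Add(208962, Add(Mul(-208226, Pow(169700, -1)), Mul(-1, Pow(Add(44357, 249822), -1)))), Pow(Add(x, -333611), -1)) = Mul(Add(208962, Add(Mul(-208226, Pow(169700, -1)), Mul(-1, Pow(Add(44357, 249822), -1)))), Pow(Add(-319759, -333611), -1)) = Mul(Add(208962, Add(Mul(-208226, Rational(1, 169700)), Mul(-1, Pow(294179, -1)))), Pow(-653370, -1)) = Mul(Add(208962, Add(Rational(-104113, 84850), Mul(-1, Rational(1, 294179)))), Rational(-1, 653370)) = Mul(Add(208962, Add(Rational(-104113, 84850), Rational(-1, 294179))), Rational(-1, 653370)) = Mul(Add(208962, Rational(-30627943077, 24961088150)), Rational(-1, 653370)) = Mul(Rational(5215888274057223, 24961088150), Rational(-1, 653370)) = Rational(-1738629424685741, 5436275388188500)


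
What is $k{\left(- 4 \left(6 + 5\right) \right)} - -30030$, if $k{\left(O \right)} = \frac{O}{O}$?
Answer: $30031$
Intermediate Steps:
$k{\left(O \right)} = 1$
$k{\left(- 4 \left(6 + 5\right) \right)} - -30030 = 1 - -30030 = 1 + 30030 = 30031$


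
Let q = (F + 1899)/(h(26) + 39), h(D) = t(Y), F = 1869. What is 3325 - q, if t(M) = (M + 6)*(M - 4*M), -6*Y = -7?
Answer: 510059/167 ≈ 3054.2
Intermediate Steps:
Y = 7/6 (Y = -⅙*(-7) = 7/6 ≈ 1.1667)
t(M) = -3*M*(6 + M) (t(M) = (6 + M)*(-3*M) = -3*M*(6 + M))
h(D) = -301/12 (h(D) = -3*7/6*(6 + 7/6) = -3*7/6*43/6 = -301/12)
q = 45216/167 (q = (1869 + 1899)/(-301/12 + 39) = 3768/(167/12) = 3768*(12/167) = 45216/167 ≈ 270.75)
3325 - q = 3325 - 1*45216/167 = 3325 - 45216/167 = 510059/167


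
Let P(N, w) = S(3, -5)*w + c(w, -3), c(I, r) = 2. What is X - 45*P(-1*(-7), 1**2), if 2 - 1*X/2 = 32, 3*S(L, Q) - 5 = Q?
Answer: -150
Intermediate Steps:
S(L, Q) = 5/3 + Q/3
X = -60 (X = 4 - 2*32 = 4 - 64 = -60)
P(N, w) = 2 (P(N, w) = (5/3 + (1/3)*(-5))*w + 2 = (5/3 - 5/3)*w + 2 = 0*w + 2 = 0 + 2 = 2)
X - 45*P(-1*(-7), 1**2) = -60 - 45*2 = -60 - 90 = -150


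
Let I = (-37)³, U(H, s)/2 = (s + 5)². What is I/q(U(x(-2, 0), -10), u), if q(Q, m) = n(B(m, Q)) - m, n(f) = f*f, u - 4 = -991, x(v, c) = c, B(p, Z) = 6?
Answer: -50653/1023 ≈ -49.514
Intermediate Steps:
u = -987 (u = 4 - 991 = -987)
n(f) = f²
U(H, s) = 2*(5 + s)² (U(H, s) = 2*(s + 5)² = 2*(5 + s)²)
q(Q, m) = 36 - m (q(Q, m) = 6² - m = 36 - m)
I = -50653
I/q(U(x(-2, 0), -10), u) = -50653/(36 - 1*(-987)) = -50653/(36 + 987) = -50653/1023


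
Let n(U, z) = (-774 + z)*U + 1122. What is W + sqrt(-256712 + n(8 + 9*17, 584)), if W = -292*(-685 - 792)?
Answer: 431284 + 2*I*sqrt(71545) ≈ 4.3128e+5 + 534.96*I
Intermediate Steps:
W = 431284 (W = -292*(-1477) = 431284)
n(U, z) = 1122 + U*(-774 + z) (n(U, z) = U*(-774 + z) + 1122 = 1122 + U*(-774 + z))
W + sqrt(-256712 + n(8 + 9*17, 584)) = 431284 + sqrt(-256712 + (1122 - 774*(8 + 9*17) + (8 + 9*17)*584)) = 431284 + sqrt(-256712 + (1122 - 774*(8 + 153) + (8 + 153)*584)) = 431284 + sqrt(-256712 + (1122 - 774*161 + 161*584)) = 431284 + sqrt(-256712 + (1122 - 124614 + 94024)) = 431284 + sqrt(-256712 - 29468) = 431284 + sqrt(-286180) = 431284 + 2*I*sqrt(71545)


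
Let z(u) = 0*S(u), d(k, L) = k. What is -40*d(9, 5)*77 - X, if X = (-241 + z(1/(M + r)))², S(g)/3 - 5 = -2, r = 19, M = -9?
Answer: -85801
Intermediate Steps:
S(g) = 9 (S(g) = 15 + 3*(-2) = 15 - 6 = 9)
z(u) = 0 (z(u) = 0*9 = 0)
X = 58081 (X = (-241 + 0)² = (-241)² = 58081)
-40*d(9, 5)*77 - X = -40*9*77 - 1*58081 = -360*77 - 58081 = -27720 - 58081 = -85801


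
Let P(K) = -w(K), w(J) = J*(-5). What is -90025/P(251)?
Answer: -18005/251 ≈ -71.733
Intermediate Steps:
w(J) = -5*J
P(K) = 5*K (P(K) = -(-5)*K = 5*K)
-90025/P(251) = -90025/(5*251) = -90025/1255 = -90025*1/1255 = -18005/251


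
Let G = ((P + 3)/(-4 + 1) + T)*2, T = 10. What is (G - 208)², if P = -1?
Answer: 322624/9 ≈ 35847.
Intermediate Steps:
G = 56/3 (G = ((-1 + 3)/(-4 + 1) + 10)*2 = (2/(-3) + 10)*2 = (2*(-⅓) + 10)*2 = (-⅔ + 10)*2 = (28/3)*2 = 56/3 ≈ 18.667)
(G - 208)² = (56/3 - 208)² = (-568/3)² = 322624/9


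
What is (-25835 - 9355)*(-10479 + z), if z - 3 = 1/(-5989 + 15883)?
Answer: 35759092335/97 ≈ 3.6865e+8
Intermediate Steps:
z = 29683/9894 (z = 3 + 1/(-5989 + 15883) = 3 + 1/9894 = 29683/9894 ≈ 3.0001)
(-25835 - 9355)*(-10479 + z) = (-25835 - 9355)*(-10479 + 29683/9894) = -35190*(-103649543/9894) = 35759092335/97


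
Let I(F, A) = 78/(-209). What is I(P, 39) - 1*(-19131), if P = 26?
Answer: 3998301/209 ≈ 19131.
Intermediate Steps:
I(F, A) = -78/209 (I(F, A) = 78*(-1/209) = -78/209)
I(P, 39) - 1*(-19131) = -78/209 - 1*(-19131) = -78/209 + 19131 = 3998301/209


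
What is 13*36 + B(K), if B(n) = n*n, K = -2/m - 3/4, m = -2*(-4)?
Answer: 469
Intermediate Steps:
m = 8
K = -1 (K = -2/8 - 3/4 = -2*⅛ - 3*¼ = -¼ - ¾ = -1)
B(n) = n²
13*36 + B(K) = 13*36 + (-1)² = 468 + 1 = 469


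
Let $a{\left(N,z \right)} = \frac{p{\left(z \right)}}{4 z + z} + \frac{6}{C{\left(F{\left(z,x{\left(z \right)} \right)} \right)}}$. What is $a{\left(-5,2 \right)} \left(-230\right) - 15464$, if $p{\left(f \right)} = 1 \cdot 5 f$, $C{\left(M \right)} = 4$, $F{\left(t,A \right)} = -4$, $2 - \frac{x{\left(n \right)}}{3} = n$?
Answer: $-16039$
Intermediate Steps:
$x{\left(n \right)} = 6 - 3 n$
$p{\left(f \right)} = 5 f$
$a{\left(N,z \right)} = \frac{5}{2}$ ($a{\left(N,z \right)} = \frac{5 z}{4 z + z} + \frac{6}{4} = \frac{5 z}{5 z} + 6 \cdot \frac{1}{4} = 5 z \frac{1}{5 z} + \frac{3}{2} = 1 + \frac{3}{2} = \frac{5}{2}$)
$a{\left(-5,2 \right)} \left(-230\right) - 15464 = \frac{5}{2} \left(-230\right) - 15464 = -575 - 15464 = -16039$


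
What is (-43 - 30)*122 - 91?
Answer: -8997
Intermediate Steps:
(-43 - 30)*122 - 91 = -73*122 - 91 = -8906 - 91 = -8997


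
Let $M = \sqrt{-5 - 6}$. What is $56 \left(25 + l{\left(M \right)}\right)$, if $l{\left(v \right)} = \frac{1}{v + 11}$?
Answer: $\frac{4214}{3} - \frac{14 i \sqrt{11}}{33} \approx 1404.7 - 1.4071 i$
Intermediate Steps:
$M = i \sqrt{11}$ ($M = \sqrt{-11} = i \sqrt{11} \approx 3.3166 i$)
$l{\left(v \right)} = \frac{1}{11 + v}$
$56 \left(25 + l{\left(M \right)}\right) = 56 \left(25 + \frac{1}{11 + i \sqrt{11}}\right) = 1400 + \frac{56}{11 + i \sqrt{11}}$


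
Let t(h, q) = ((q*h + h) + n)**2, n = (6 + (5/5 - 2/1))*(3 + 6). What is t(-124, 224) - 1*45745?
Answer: 775855280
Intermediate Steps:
n = 45 (n = (6 + (5*(1/5) - 2*1))*9 = (6 + (1 - 2))*9 = (6 - 1)*9 = 5*9 = 45)
t(h, q) = (45 + h + h*q)**2 (t(h, q) = ((q*h + h) + 45)**2 = ((h*q + h) + 45)**2 = ((h + h*q) + 45)**2 = (45 + h + h*q)**2)
t(-124, 224) - 1*45745 = (45 - 124 - 124*224)**2 - 1*45745 = (45 - 124 - 27776)**2 - 45745 = (-27855)**2 - 45745 = 775901025 - 45745 = 775855280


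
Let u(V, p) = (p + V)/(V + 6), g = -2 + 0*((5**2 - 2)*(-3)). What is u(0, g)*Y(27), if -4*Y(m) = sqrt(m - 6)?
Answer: sqrt(21)/12 ≈ 0.38188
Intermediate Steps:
g = -2 (g = -2 + 0*((25 - 2)*(-3)) = -2 + 0*(23*(-3)) = -2 + 0*(-69) = -2 + 0 = -2)
Y(m) = -sqrt(-6 + m)/4 (Y(m) = -sqrt(m - 6)/4 = -sqrt(-6 + m)/4)
u(V, p) = (V + p)/(6 + V)
u(0, g)*Y(27) = ((0 - 2)/(6 + 0))*(-sqrt(-6 + 27)/4) = (-2/6)*(-sqrt(21)/4) = ((1/6)*(-2))*(-sqrt(21)/4) = -(-1)*sqrt(21)/12 = sqrt(21)/12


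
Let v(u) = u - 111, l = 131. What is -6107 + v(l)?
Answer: -6087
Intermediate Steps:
v(u) = -111 + u
-6107 + v(l) = -6107 + (-111 + 131) = -6107 + 20 = -6087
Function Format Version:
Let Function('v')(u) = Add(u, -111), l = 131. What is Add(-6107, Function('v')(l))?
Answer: -6087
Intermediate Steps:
Function('v')(u) = Add(-111, u)
Add(-6107, Function('v')(l)) = Add(-6107, Add(-111, 131)) = Add(-6107, 20) = -6087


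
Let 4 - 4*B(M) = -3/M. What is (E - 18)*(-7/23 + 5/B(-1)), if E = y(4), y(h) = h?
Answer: -6342/23 ≈ -275.74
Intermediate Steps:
B(M) = 1 + 3/(4*M) (B(M) = 1 - (-3)/(4*M) = 1 + 3/(4*M))
E = 4
(E - 18)*(-7/23 + 5/B(-1)) = (4 - 18)*(-7/23 + 5/(((¾ - 1)/(-1)))) = -14*(-7*1/23 + 5/((-1*(-¼)))) = -14*(-7/23 + 5/(¼)) = -14*(-7/23 + 5*4) = -14*(-7/23 + 20) = -14*453/23 = -6342/23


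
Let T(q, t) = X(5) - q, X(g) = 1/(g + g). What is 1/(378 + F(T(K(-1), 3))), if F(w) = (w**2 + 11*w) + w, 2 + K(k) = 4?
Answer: 100/35881 ≈ 0.0027870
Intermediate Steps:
X(g) = 1/(2*g)
K(k) = 2 (K(k) = -2 + 4 = 2)
T(q, t) = 1/10 - q (T(q, t) = (1/2)/5 - q = (1/2)*(1/5) - q = 1/10 - q)
F(w) = w**2 + 12*w
1/(378 + F(T(K(-1), 3))) = 1/(378 + (1/10 - 1*2)*(12 + (1/10 - 1*2))) = 1/(378 + (1/10 - 2)*(12 + (1/10 - 2))) = 1/(378 - 19*(12 - 19/10)/10) = 1/(378 - 19/10*101/10) = 1/(378 - 1919/100) = 1/(35881/100) = 100/35881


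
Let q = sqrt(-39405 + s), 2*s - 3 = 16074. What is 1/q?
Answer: -I*sqrt(125466)/62733 ≈ -0.0056463*I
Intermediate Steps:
s = 16077/2 (s = 3/2 + (1/2)*16074 = 3/2 + 8037 = 16077/2 ≈ 8038.5)
q = I*sqrt(125466)/2 (q = sqrt(-39405 + 16077/2) = sqrt(-62733/2) = I*sqrt(125466)/2 ≈ 177.11*I)
1/q = 1/(I*sqrt(125466)/2) = -I*sqrt(125466)/62733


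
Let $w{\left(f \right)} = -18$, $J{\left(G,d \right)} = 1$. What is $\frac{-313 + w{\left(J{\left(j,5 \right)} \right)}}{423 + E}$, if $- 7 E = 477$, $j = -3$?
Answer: $- \frac{2317}{2484} \approx -0.93277$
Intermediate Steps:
$E = - \frac{477}{7}$ ($E = \left(- \frac{1}{7}\right) 477 = - \frac{477}{7} \approx -68.143$)
$\frac{-313 + w{\left(J{\left(j,5 \right)} \right)}}{423 + E} = \frac{-313 - 18}{423 - \frac{477}{7}} = - \frac{331}{\frac{2484}{7}} = \left(-331\right) \frac{7}{2484} = - \frac{2317}{2484}$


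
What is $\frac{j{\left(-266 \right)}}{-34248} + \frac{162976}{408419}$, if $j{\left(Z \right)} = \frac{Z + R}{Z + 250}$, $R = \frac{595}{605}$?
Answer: $\frac{327057114935}{820601989504} \approx 0.39856$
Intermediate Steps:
$R = \frac{119}{121}$ ($R = 595 \cdot \frac{1}{605} = \frac{119}{121} \approx 0.98347$)
$j{\left(Z \right)} = \frac{\frac{119}{121} + Z}{250 + Z}$ ($j{\left(Z \right)} = \frac{Z + \frac{119}{121}}{Z + 250} = \frac{\frac{119}{121} + Z}{250 + Z}$)
$\frac{j{\left(-266 \right)}}{-34248} + \frac{162976}{408419} = \frac{\frac{1}{250 - 266} \left(\frac{119}{121} - 266\right)}{-34248} + \frac{162976}{408419} = \frac{1}{-16} \left(- \frac{32067}{121}\right) \left(- \frac{1}{34248}\right) + 162976 \cdot \frac{1}{408419} = \left(- \frac{1}{16}\right) \left(- \frac{32067}{121}\right) \left(- \frac{1}{34248}\right) + \frac{14816}{37129} = \frac{32067}{1936} \left(- \frac{1}{34248}\right) + \frac{14816}{37129} = - \frac{10689}{22101376} + \frac{14816}{37129} = \frac{327057114935}{820601989504}$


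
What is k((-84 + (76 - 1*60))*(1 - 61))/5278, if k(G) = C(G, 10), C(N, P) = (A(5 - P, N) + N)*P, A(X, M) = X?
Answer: 20375/2639 ≈ 7.7207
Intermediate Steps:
C(N, P) = P*(5 + N - P) (C(N, P) = ((5 - P) + N)*P = (5 + N - P)*P = P*(5 + N - P))
k(G) = -50 + 10*G (k(G) = 10*(5 + G - 1*10) = 10*(5 + G - 10) = 10*(-5 + G) = -50 + 10*G)
k((-84 + (76 - 1*60))*(1 - 61))/5278 = (-50 + 10*((-84 + (76 - 1*60))*(1 - 61)))/5278 = (-50 + 10*((-84 + (76 - 60))*(-60)))*(1/5278) = (-50 + 10*((-84 + 16)*(-60)))*(1/5278) = (-50 + 10*(-68*(-60)))*(1/5278) = (-50 + 10*4080)*(1/5278) = (-50 + 40800)*(1/5278) = 40750*(1/5278) = 20375/2639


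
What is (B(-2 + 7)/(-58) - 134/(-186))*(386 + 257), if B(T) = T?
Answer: 2199703/5394 ≈ 407.81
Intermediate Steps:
(B(-2 + 7)/(-58) - 134/(-186))*(386 + 257) = ((-2 + 7)/(-58) - 134/(-186))*(386 + 257) = (5*(-1/58) - 134*(-1/186))*643 = (-5/58 + 67/93)*643 = (3421/5394)*643 = 2199703/5394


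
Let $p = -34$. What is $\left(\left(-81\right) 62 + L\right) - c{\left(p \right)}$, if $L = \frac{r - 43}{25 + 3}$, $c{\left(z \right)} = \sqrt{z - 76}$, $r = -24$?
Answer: $- \frac{140683}{28} - i \sqrt{110} \approx -5024.4 - 10.488 i$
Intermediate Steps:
$c{\left(z \right)} = \sqrt{-76 + z}$
$L = - \frac{67}{28}$ ($L = \frac{-24 - 43}{25 + 3} = - \frac{67}{28} \approx -2.3929$)
$\left(\left(-81\right) 62 + L\right) - c{\left(p \right)} = \left(\left(-81\right) 62 - \frac{67}{28}\right) - \sqrt{-76 - 34} = \left(-5022 - \frac{67}{28}\right) - \sqrt{-110} = - \frac{140683}{28} - i \sqrt{110}$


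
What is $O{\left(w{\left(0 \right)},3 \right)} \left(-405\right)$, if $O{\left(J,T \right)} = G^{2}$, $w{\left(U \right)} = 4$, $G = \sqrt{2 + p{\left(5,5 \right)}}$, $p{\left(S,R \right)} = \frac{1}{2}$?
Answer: $- \frac{2025}{2} \approx -1012.5$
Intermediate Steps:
$p{\left(S,R \right)} = \frac{1}{2}$
$G = \frac{\sqrt{10}}{2}$ ($G = \sqrt{2 + \frac{1}{2}} = \sqrt{\frac{5}{2}} = \frac{\sqrt{10}}{2} \approx 1.5811$)
$O{\left(J,T \right)} = \frac{5}{2}$ ($O{\left(J,T \right)} = \left(\frac{\sqrt{10}}{2}\right)^{2} = \frac{5}{2}$)
$O{\left(w{\left(0 \right)},3 \right)} \left(-405\right) = \frac{5}{2} \left(-405\right) = - \frac{2025}{2}$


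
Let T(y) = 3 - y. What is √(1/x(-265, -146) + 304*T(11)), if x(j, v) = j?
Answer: 3*I*√18976385/265 ≈ 49.315*I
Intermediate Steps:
√(1/x(-265, -146) + 304*T(11)) = √(1/(-265) + 304*(3 - 1*11)) = √(-1/265 + 304*(3 - 11)) = √(-1/265 + 304*(-8)) = √(-1/265 - 2432) = √(-644481/265) = 3*I*√18976385/265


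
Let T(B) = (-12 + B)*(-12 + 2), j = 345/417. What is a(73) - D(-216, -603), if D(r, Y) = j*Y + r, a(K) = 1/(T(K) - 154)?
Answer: 75917777/106196 ≈ 714.88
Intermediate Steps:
j = 115/139 (j = 345*(1/417) = 115/139 ≈ 0.82734)
T(B) = 120 - 10*B (T(B) = (-12 + B)*(-10) = 120 - 10*B)
a(K) = 1/(-34 - 10*K) (a(K) = 1/((120 - 10*K) - 154) = 1/(-34 - 10*K))
D(r, Y) = r + 115*Y/139 (D(r, Y) = 115*Y/139 + r = r + 115*Y/139)
a(73) - D(-216, -603) = -1/(34 + 10*73) - (-216 + (115/139)*(-603)) = -1/(34 + 730) - (-216 - 69345/139) = -1/764 - 1*(-99369/139) = -1*1/764 + 99369/139 = -1/764 + 99369/139 = 75917777/106196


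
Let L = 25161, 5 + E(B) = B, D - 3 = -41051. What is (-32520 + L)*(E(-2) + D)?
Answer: 302123745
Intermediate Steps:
D = -41048 (D = 3 - 41051 = -41048)
E(B) = -5 + B
(-32520 + L)*(E(-2) + D) = (-32520 + 25161)*((-5 - 2) - 41048) = -7359*(-7 - 41048) = -7359*(-41055) = 302123745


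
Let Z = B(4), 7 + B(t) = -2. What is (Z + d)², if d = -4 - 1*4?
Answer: 289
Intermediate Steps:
d = -8 (d = -4 - 4 = -8)
B(t) = -9 (B(t) = -7 - 2 = -9)
Z = -9
(Z + d)² = (-9 - 8)² = (-17)² = 289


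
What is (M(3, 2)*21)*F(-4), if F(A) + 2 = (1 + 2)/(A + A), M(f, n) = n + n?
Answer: -399/2 ≈ -199.50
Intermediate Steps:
M(f, n) = 2*n
F(A) = -2 + 3/(2*A) (F(A) = -2 + (1 + 2)/(A + A) = -2 + 3/(2*A))
(M(3, 2)*21)*F(-4) = ((2*2)*21)*(-2 + (3/2)/(-4)) = (4*21)*(-2 + (3/2)*(-¼)) = 84*(-2 - 3/8) = 84*(-19/8) = -399/2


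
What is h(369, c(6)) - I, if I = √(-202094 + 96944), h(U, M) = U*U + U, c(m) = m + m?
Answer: 136530 - 5*I*√4206 ≈ 1.3653e+5 - 324.27*I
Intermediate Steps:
c(m) = 2*m
h(U, M) = U + U² (h(U, M) = U² + U = U + U²)
I = 5*I*√4206 (I = √(-105150) = 5*I*√4206 ≈ 324.27*I)
h(369, c(6)) - I = 369*(1 + 369) - 5*I*√4206 = 369*370 - 5*I*√4206 = 136530 - 5*I*√4206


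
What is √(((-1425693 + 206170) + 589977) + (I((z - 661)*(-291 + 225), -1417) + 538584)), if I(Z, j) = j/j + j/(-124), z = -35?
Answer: 3*I*√38845573/62 ≈ 301.58*I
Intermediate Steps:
I(Z, j) = 1 - j/124 (I(Z, j) = 1 + j*(-1/124) = 1 - j/124)
√(((-1425693 + 206170) + 589977) + (I((z - 661)*(-291 + 225), -1417) + 538584)) = √(((-1425693 + 206170) + 589977) + ((1 - 1/124*(-1417)) + 538584)) = √((-1219523 + 589977) + ((1 + 1417/124) + 538584)) = √(-629546 + (1541/124 + 538584)) = √(-629546 + 66785957/124) = √(-11277747/124) = 3*I*√38845573/62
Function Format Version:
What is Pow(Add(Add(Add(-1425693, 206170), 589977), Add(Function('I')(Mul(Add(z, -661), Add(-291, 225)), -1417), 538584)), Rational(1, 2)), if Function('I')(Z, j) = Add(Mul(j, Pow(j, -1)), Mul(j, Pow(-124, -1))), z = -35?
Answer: Mul(Rational(3, 62), I, Pow(38845573, Rational(1, 2))) ≈ Mul(301.58, I)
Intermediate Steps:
Function('I')(Z, j) = Add(1, Mul(Rational(-1, 124), j)) (Function('I')(Z, j) = Add(1, Mul(j, Rational(-1, 124))) = Add(1, Mul(Rational(-1, 124), j)))
Pow(Add(Add(Add(-1425693, 206170), 589977), Add(Function('I')(Mul(Add(z, -661), Add(-291, 225)), -1417), 538584)), Rational(1, 2)) = Pow(Add(Add(Add(-1425693, 206170), 589977), Add(Add(1, Mul(Rational(-1, 124), -1417)), 538584)), Rational(1, 2)) = Pow(Add(Add(-1219523, 589977), Add(Add(1, Rational(1417, 124)), 538584)), Rational(1, 2)) = Pow(Add(-629546, Add(Rational(1541, 124), 538584)), Rational(1, 2)) = Pow(Add(-629546, Rational(66785957, 124)), Rational(1, 2)) = Pow(Rational(-11277747, 124), Rational(1, 2)) = Mul(Rational(3, 62), I, Pow(38845573, Rational(1, 2)))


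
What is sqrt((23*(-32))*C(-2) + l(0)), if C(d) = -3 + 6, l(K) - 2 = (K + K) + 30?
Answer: 8*I*sqrt(34) ≈ 46.648*I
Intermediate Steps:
l(K) = 32 + 2*K (l(K) = 2 + ((K + K) + 30) = 2 + (2*K + 30) = 2 + (30 + 2*K) = 32 + 2*K)
C(d) = 3
sqrt((23*(-32))*C(-2) + l(0)) = sqrt((23*(-32))*3 + (32 + 2*0)) = sqrt(-736*3 + (32 + 0)) = sqrt(-2208 + 32) = sqrt(-2176) = 8*I*sqrt(34)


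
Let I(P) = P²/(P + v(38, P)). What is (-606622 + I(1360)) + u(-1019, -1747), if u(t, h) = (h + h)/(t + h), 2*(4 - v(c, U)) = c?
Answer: -225167693491/372027 ≈ -6.0525e+5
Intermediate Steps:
v(c, U) = 4 - c/2
u(t, h) = 2*h/(h + t) (u(t, h) = (2*h)/(h + t) = 2*h/(h + t))
I(P) = P²/(-15 + P) (I(P) = P²/(P + (4 - ½*38)) = P²/(P + (4 - 19)) = P²/(P - 15) = P²/(-15 + P))
(-606622 + I(1360)) + u(-1019, -1747) = (-606622 + 1360²/(-15 + 1360)) + 2*(-1747)/(-1747 - 1019) = (-606622 + 1849600/1345) + 2*(-1747)/(-2766) = (-606622 + 1849600*(1/1345)) + 2*(-1747)*(-1/2766) = (-606622 + 369920/269) + 1747/1383 = -162811398/269 + 1747/1383 = -225167693491/372027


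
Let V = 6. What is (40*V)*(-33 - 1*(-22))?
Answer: -2640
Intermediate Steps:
(40*V)*(-33 - 1*(-22)) = (40*6)*(-33 - 1*(-22)) = 240*(-33 + 22) = 240*(-11) = -2640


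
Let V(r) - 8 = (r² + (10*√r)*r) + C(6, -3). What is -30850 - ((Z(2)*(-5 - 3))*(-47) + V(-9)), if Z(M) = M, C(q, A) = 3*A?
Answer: -31682 + 270*I ≈ -31682.0 + 270.0*I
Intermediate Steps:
V(r) = -1 + r² + 10*r^(3/2) (V(r) = 8 + ((r² + (10*√r)*r) + 3*(-3)) = 8 + ((r² + 10*r^(3/2)) - 9) = 8 + (-9 + r² + 10*r^(3/2)) = -1 + r² + 10*r^(3/2))
-30850 - ((Z(2)*(-5 - 3))*(-47) + V(-9)) = -30850 - ((2*(-5 - 3))*(-47) + (-1 + (-9)² + 10*(-9)^(3/2))) = -30850 - ((2*(-8))*(-47) + (-1 + 81 + 10*(-27*I))) = -30850 - (-16*(-47) + (-1 + 81 - 270*I)) = -30850 - (752 + (80 - 270*I)) = -30850 - (832 - 270*I) = -30850 + (-832 + 270*I) = -31682 + 270*I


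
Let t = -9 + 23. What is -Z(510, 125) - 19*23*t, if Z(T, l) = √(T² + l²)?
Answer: -6118 - 5*√11029 ≈ -6643.1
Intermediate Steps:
t = 14
-Z(510, 125) - 19*23*t = -√(510² + 125²) - 19*23*14 = -√(260100 + 15625) - 437*14 = -√275725 - 1*6118 = -5*√11029 - 6118 = -6118 - 5*√11029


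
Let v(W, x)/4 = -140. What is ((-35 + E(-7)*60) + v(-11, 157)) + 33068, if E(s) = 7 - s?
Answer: 33313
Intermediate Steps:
v(W, x) = -560 (v(W, x) = 4*(-140) = -560)
((-35 + E(-7)*60) + v(-11, 157)) + 33068 = ((-35 + (7 - 1*(-7))*60) - 560) + 33068 = ((-35 + (7 + 7)*60) - 560) + 33068 = ((-35 + 14*60) - 560) + 33068 = ((-35 + 840) - 560) + 33068 = (805 - 560) + 33068 = 245 + 33068 = 33313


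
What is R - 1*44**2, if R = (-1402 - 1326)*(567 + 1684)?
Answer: -6142664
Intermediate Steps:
R = -6140728 (R = -2728*2251 = -6140728)
R - 1*44**2 = -6140728 - 1*44**2 = -6140728 - 1*1936 = -6140728 - 1936 = -6142664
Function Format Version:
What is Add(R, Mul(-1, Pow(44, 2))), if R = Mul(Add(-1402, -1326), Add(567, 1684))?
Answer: -6142664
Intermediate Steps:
R = -6140728 (R = Mul(-2728, 2251) = -6140728)
Add(R, Mul(-1, Pow(44, 2))) = Add(-6140728, Mul(-1, Pow(44, 2))) = Add(-6140728, Mul(-1, 1936)) = Add(-6140728, -1936) = -6142664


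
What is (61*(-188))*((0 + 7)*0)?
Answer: 0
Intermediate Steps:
(61*(-188))*((0 + 7)*0) = -80276*0 = -11468*0 = 0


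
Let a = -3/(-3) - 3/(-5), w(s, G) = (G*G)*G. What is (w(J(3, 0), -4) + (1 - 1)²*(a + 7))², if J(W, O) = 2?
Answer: 4096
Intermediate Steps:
w(s, G) = G³ (w(s, G) = G²*G = G³)
a = 8/5 (a = -3*(-⅓) - 3*(-⅕) = 1 + ⅗ = 8/5 ≈ 1.6000)
(w(J(3, 0), -4) + (1 - 1)²*(a + 7))² = ((-4)³ + (1 - 1)²*(8/5 + 7))² = (-64 + 0²*(43/5))² = (-64 + 0*(43/5))² = (-64 + 0)² = (-64)² = 4096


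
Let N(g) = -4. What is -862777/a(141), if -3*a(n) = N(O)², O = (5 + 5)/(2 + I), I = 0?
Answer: 2588331/16 ≈ 1.6177e+5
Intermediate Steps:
O = 5 (O = (5 + 5)/(2 + 0) = 10/2 = 10*(½) = 5)
a(n) = -16/3 (a(n) = -⅓*(-4)² = -⅓*16 = -16/3)
-862777/a(141) = -862777/(-16/3) = -862777*(-3/16) = 2588331/16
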